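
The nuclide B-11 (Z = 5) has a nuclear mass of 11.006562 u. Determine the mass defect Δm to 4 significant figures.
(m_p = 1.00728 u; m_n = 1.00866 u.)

0.08180 u

Z = 5, so N = A − Z = 11 − 5 = 6.
Σm = 5·m_p + 6·m_n = 5.03640 + 6.05196 = 11.08836 u
Mass defect Δm = 11.08836 − 11.006562 = 0.081798 u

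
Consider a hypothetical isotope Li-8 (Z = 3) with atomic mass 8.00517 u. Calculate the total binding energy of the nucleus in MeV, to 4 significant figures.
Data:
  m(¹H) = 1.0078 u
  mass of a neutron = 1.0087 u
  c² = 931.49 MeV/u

57.50 MeV

Z = 3, so N = A − Z = 8 − 3 = 5.
Σm = 3·m(¹H) + 5·m_n = 3.0234 + 5.0435 = 8.0669 u
Mass defect Δm = 8.0669 − 8.00517 = 0.06173 u
Converting to energy: 0.06173 u × 931.49 MeV/u = 57.5009 MeV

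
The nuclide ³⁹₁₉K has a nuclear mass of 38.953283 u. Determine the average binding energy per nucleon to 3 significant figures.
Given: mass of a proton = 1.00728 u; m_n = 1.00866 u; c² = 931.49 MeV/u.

Σm = 19·m_p + 20·m_n = 19.13832 + 20.17320 = 39.31152 u
Δm = 39.31152 − 38.953283 = 0.358237 u
Binding energy = Δm·c² = 0.358237 × 931.49 MeV/u = 333.694 MeV
Dividing by A = 39 gives 8.556 MeV per nucleon.

8.56 MeV/nucleon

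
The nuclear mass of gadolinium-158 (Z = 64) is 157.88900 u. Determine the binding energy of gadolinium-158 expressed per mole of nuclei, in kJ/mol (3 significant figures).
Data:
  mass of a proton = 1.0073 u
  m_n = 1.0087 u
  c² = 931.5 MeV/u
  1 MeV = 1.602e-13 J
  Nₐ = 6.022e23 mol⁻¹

1.25e+11 kJ/mol

The nucleus contains 64 protons and 158 − 64 = 94 neutrons.
Σm = 64·m_p + 94·m_n = 64.4672 + 94.8178 = 159.2850 u
The mass defect is 159.2850 − 157.88900 = 1.39600 u.
E_B = 1.39600 × 931.5 = 1300.37 MeV
Per nucleus in joules: 1300.37 MeV × 1.602e-13 J/MeV = 2.0832e-10 J
Per mole: 2.0832e-10 J × 6.022e23 mol⁻¹ = 1.2545e+14 J/mol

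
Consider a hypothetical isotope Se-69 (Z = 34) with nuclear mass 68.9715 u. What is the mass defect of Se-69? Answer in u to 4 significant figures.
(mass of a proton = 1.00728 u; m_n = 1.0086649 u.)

Z = 34, so N = A − Z = 69 − 34 = 35.
Total constituent mass: 34 × 1.00728 + 35 × 1.0086649 = 69.5507915 u
Δm = 69.5507915 − 68.9715 = 0.5792915 u

0.5793 u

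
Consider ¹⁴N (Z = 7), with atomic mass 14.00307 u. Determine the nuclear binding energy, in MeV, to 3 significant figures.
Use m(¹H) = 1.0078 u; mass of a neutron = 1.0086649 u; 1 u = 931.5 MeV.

104 MeV

The nucleus contains 7 protons and 14 − 7 = 7 neutrons.
Total constituent mass: 7 × 1.0078 + 7 × 1.0086649 = 14.1152543 u
Mass defect Δm = 14.1152543 − 14.00307 = 0.1121843 u
Converting to energy: 0.1121843 u × 931.5 MeV/u = 104.4997 MeV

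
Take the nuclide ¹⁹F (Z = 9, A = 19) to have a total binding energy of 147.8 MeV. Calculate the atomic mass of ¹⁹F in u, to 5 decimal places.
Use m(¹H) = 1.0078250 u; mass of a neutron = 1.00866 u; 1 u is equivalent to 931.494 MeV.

Mass defect = 147.8 MeV / (931.494 MeV/u) = 0.1586698 u
Constituent mass = 9(1.0078250) + 10(1.00866) = 19.1570250 u
Atomic mass = 19.1570250 − 0.1586698 = 18.9983552 u ≈ 18.99836 u (to 5 decimal places)

18.99836 u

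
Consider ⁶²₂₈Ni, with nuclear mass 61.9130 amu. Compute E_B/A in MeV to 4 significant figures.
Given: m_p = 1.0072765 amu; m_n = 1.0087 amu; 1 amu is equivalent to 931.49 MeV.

8.812 MeV/nucleon

The nucleus contains 28 protons and 62 − 28 = 34 neutrons.
Total constituent mass: 28 × 1.0072765 + 34 × 1.0087 = 62.4995420 amu
Mass defect Δm = 62.4995420 − 61.9130 = 0.5865420 amu
Binding energy = Δm·c² = 0.5865420 × 931.49 MeV/amu = 546.358 MeV
Dividing by A = 62 gives 8.812 MeV per nucleon.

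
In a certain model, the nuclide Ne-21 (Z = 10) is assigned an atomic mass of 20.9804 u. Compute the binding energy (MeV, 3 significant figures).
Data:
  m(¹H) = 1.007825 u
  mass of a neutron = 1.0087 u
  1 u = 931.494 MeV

The nucleus contains 10 protons and 21 − 10 = 11 neutrons.
Mass of separated nucleons = 10(1.007825) + 11(1.0087) = 10.078250 + 11.0957 = 21.173950 u
Δm = 21.173950 − 20.9804 = 0.193550 u
Converting to energy: 0.193550 u × 931.494 MeV/u = 180.291 MeV

180 MeV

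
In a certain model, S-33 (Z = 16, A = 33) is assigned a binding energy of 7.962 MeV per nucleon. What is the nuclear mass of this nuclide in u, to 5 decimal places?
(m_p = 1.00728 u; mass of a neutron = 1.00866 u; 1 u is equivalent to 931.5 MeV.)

32.98163 u

Total binding energy = 33 × 7.962 = 262.746 MeV
Mass defect = 262.746 MeV / (931.5 MeV/u) = 0.2820676 u
Constituent mass = 16(1.00728) + 17(1.00866) = 33.26370 u
Nuclear mass = 33.26370 − 0.2820676 = 32.9816324 u ≈ 32.98163 u (to 5 decimal places)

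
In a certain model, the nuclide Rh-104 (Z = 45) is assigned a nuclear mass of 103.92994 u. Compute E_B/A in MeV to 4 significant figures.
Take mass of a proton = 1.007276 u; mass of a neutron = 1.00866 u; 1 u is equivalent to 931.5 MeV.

With 45 protons and 59 neutrons (A = 104):
Total constituent mass: 45 × 1.007276 + 59 × 1.00866 = 104.838360 u
The mass defect is 104.838360 − 103.92994 = 0.908420 u.
Binding energy = Δm·c² = 0.908420 × 931.5 MeV/u = 846.193 MeV
Dividing by A = 104 gives 8.136 MeV per nucleon.

8.136 MeV/nucleon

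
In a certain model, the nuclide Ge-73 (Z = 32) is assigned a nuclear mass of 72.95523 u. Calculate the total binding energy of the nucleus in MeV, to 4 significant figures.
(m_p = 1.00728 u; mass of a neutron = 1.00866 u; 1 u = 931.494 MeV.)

The nucleus contains 32 protons and 73 − 32 = 41 neutrons.
Mass of separated nucleons = 32(1.00728) + 41(1.00866) = 32.23296 + 41.35506 = 73.58802 u
Δm = 73.58802 − 72.95523 = 0.63279 u
Converting to energy: 0.63279 u × 931.494 MeV/u = 589.440 MeV

589.4 MeV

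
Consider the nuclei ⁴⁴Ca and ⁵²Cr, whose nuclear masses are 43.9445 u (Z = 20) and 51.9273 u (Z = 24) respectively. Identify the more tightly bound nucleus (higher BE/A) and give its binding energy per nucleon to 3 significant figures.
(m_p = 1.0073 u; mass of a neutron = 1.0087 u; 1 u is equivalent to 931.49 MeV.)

⁴⁴Ca: Σm = 20(1.0073) + 24(1.0087) = 44.3548 u; Δm = 0.4103 u; E_B = 382.19 MeV; E_B/A = 8.686 MeV
⁵²Cr: Σm = 24(1.0073) + 28(1.0087) = 52.4188 u; Δm = 0.4915 u; E_B = 457.83 MeV; E_B/A = 8.804 MeV
⁵²Cr has the higher binding energy per nucleon, so it is the more tightly bound nucleus.

⁵²Cr; 8.80 MeV/nucleon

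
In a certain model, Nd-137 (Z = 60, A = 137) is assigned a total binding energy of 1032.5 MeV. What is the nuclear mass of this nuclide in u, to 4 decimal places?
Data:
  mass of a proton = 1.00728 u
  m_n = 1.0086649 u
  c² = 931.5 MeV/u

136.9956 u

Mass defect = 1032.5 MeV / (931.5 MeV/u) = 1.108427 u
Constituent mass = 60(1.00728) + 77(1.0086649) = 138.1039973 u
Nuclear mass = 138.1039973 − 1.108427 = 136.9955703 u ≈ 136.9956 u (to 4 decimal places)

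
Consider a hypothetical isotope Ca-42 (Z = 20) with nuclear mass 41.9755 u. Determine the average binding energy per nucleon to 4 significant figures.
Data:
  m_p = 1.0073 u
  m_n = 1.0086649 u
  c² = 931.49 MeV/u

Mass of separated nucleons = 20(1.0073) + 22(1.0086649) = 20.1460 + 22.1906278 = 42.3366278 u
The mass defect is 42.3366278 − 41.9755 = 0.3611278 u.
Binding energy = Δm·c² = 0.3611278 × 931.49 MeV/u = 336.387 MeV
BE/A = 336.387 MeV / 42 = 8.009 MeV/nucleon

8.009 MeV/nucleon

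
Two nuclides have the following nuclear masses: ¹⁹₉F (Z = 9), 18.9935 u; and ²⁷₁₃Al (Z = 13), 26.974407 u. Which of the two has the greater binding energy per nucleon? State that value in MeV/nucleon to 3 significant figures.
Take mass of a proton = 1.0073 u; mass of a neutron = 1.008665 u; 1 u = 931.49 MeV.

²⁷₁₃Al; 8.34 MeV/nucleon

¹⁹₉F: Σm = 9(1.0073) + 10(1.008665) = 19.152350 u; Δm = 0.158850 u; E_B = 147.97 MeV; E_B/A = 7.788 MeV
²⁷₁₃Al: Σm = 13(1.0073) + 14(1.008665) = 27.216210 u; Δm = 0.241803 u; E_B = 225.24 MeV; E_B/A = 8.342 MeV
²⁷₁₃Al has the higher binding energy per nucleon, so it is the more tightly bound nucleus.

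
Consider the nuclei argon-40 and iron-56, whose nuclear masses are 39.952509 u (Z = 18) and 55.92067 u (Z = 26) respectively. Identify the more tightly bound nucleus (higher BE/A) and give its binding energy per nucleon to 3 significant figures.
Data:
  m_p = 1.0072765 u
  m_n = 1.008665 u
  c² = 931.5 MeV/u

iron-56; 8.79 MeV/nucleon

argon-40: Σm = 18(1.0072765) + 22(1.008665) = 40.3216070 u; Δm = 0.3690980 u; E_B = 343.81 MeV; E_B/A = 8.595 MeV
iron-56: Σm = 26(1.0072765) + 30(1.008665) = 56.4491390 u; Δm = 0.5284690 u; E_B = 492.27 MeV; E_B/A = 8.791 MeV
iron-56 has the higher binding energy per nucleon, so it is the more tightly bound nucleus.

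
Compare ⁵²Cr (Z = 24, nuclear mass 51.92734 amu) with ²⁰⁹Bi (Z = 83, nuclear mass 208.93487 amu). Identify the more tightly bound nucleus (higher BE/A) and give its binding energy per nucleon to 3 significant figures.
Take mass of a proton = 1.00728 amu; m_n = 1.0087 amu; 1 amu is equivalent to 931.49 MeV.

⁵²Cr: Σm = 24(1.00728) + 28(1.0087) = 52.41832 amu; Δm = 0.49098 amu; E_B = 457.34 MeV; E_B/A = 8.795 MeV
²⁰⁹Bi: Σm = 83(1.00728) + 126(1.0087) = 210.70044 amu; Δm = 1.76557 amu; E_B = 1644.6 MeV; E_B/A = 7.869 MeV
⁵²Cr has the higher binding energy per nucleon, so it is the more tightly bound nucleus.

⁵²Cr; 8.80 MeV/nucleon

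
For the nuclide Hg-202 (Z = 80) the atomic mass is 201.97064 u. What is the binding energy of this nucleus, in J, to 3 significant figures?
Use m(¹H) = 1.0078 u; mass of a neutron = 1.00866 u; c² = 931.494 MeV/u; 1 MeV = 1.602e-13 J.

The nucleus contains 80 protons and 202 − 80 = 122 neutrons.
Mass of separated nucleons = 80(1.0078) + 122(1.00866) = 80.6240 + 123.05652 = 203.68052 u
The mass defect is 203.68052 − 201.97064 = 1.70988 u.
E_B = 1.70988 × 931.494 = 1592.74 MeV
In joules: 1592.74 MeV × 1.602e-13 J/MeV = 2.5516e-10 J

2.55e-10 J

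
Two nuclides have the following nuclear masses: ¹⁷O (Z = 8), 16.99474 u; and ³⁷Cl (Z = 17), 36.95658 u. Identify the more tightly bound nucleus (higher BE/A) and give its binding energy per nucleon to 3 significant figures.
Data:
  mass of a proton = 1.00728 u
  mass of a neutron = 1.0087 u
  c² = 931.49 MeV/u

¹⁷O: Σm = 8(1.00728) + 9(1.0087) = 17.13654 u; Δm = 0.14180 u; E_B = 132.09 MeV; E_B/A = 7.770 MeV
³⁷Cl: Σm = 17(1.00728) + 20(1.0087) = 37.29776 u; Δm = 0.34118 u; E_B = 317.81 MeV; E_B/A = 8.589 MeV
³⁷Cl has the higher binding energy per nucleon, so it is the more tightly bound nucleus.

³⁷Cl; 8.59 MeV/nucleon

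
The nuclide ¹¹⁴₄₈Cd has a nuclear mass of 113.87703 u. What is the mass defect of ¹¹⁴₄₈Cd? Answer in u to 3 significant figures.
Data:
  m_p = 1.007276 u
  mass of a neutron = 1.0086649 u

The nucleus contains 48 protons and 114 − 48 = 66 neutrons.
Total constituent mass: 48 × 1.007276 + 66 × 1.0086649 = 114.9211314 u
The mass defect is 114.9211314 − 113.87703 = 1.0441014 u.

1.04 u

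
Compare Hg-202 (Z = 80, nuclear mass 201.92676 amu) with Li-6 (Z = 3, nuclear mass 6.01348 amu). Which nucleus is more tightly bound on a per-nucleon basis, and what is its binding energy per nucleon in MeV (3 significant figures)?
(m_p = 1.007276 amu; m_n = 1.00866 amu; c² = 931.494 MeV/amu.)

Hg-202; 7.89 MeV/nucleon

Hg-202: Σm = 80(1.007276) + 122(1.00866) = 203.638600 amu; Δm = 1.711840 amu; E_B = 1594.6 MeV; E_B/A = 7.894 MeV
Li-6: Σm = 3(1.007276) + 3(1.00866) = 6.047808 amu; Δm = 0.034328 amu; E_B = 31.976 MeV; E_B/A = 5.329 MeV
Hg-202 has the higher binding energy per nucleon, so it is the more tightly bound nucleus.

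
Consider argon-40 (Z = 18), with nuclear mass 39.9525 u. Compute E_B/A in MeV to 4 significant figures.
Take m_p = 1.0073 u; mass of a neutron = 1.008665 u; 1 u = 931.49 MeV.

Σm = 18·m_p + 22·m_n = 18.1314 + 22.190630 = 40.322030 u
Mass defect Δm = 40.322030 − 39.9525 = 0.369530 u
Converting to energy: 0.369530 u × 931.49 MeV/u = 344.213 MeV
Dividing by A = 40 gives 8.605 MeV per nucleon.

8.605 MeV/nucleon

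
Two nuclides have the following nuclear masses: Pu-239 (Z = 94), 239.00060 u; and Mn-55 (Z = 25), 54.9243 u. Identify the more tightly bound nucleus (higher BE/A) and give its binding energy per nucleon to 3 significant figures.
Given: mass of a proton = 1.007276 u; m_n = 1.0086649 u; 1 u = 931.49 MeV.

Pu-239: Σm = 94(1.007276) + 145(1.0086649) = 240.9403545 u; Δm = 1.9397545 u; E_B = 1806.9 MeV; E_B/A = 7.560 MeV
Mn-55: Σm = 25(1.007276) + 30(1.0086649) = 55.4418470 u; Δm = 0.5175470 u; E_B = 482.09 MeV; E_B/A = 8.765 MeV
Mn-55 has the higher binding energy per nucleon, so it is the more tightly bound nucleus.

Mn-55; 8.77 MeV/nucleon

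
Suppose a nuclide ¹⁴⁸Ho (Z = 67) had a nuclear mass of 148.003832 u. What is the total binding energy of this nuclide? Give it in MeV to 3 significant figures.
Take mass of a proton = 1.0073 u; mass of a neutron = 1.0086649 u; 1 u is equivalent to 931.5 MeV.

With 67 protons and 81 neutrons (A = 148):
Total constituent mass: 67 × 1.0073 + 81 × 1.0086649 = 149.1909569 u
Mass defect Δm = 149.1909569 − 148.003832 = 1.1871249 u
E_B = 1.1871249 × 931.5 = 1105.81 MeV

1110 MeV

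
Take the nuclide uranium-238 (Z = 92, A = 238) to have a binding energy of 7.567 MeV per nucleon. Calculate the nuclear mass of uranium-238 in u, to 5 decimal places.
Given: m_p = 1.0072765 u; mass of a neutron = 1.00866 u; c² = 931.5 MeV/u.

238.00042 u

Total binding energy = 238 × 7.567 = 1800.946 MeV
Mass defect = 1800.946 MeV / (931.5 MeV/u) = 1.9333827 u
Constituent mass = 92(1.0072765) + 146(1.00866) = 239.9337980 u
Nuclear mass = 239.9337980 − 1.9333827 = 238.0004153 u ≈ 238.00042 u (to 5 decimal places)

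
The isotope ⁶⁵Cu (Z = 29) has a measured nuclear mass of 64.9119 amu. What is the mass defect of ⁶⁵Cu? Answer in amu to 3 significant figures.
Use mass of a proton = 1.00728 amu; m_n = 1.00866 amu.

0.611 amu

Z = 29, so N = A − Z = 65 − 29 = 36.
Σm = 29·m_p + 36·m_n = 29.21112 + 36.31176 = 65.52288 amu
The mass defect is 65.52288 − 64.9119 = 0.61098 amu.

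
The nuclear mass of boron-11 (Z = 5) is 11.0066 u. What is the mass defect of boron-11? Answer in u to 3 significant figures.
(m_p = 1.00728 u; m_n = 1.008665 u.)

Σm = 5·m_p + 6·m_n = 5.03640 + 6.051990 = 11.088390 u
Mass defect Δm = 11.088390 − 11.0066 = 0.081790 u

0.0818 u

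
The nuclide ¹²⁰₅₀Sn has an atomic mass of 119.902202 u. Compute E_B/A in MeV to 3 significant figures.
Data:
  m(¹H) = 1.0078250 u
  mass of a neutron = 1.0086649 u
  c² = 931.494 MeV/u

Total constituent mass: 50 × 1.0078250 + 70 × 1.0086649 = 120.9977930 u
The mass defect is 120.9977930 − 119.902202 = 1.0955910 u.
E_B = 1.0955910 × 931.494 = 1020.536 MeV
Per nucleon: 1020.536 / 120 = 8.504 MeV

8.50 MeV/nucleon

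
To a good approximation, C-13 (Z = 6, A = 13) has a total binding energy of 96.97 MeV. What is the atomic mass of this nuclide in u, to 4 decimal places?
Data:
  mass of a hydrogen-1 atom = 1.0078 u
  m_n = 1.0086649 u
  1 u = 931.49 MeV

Mass defect = 96.97 MeV / (931.49 MeV/u) = 0.104102 u
Constituent mass = 6(1.0078) + 7(1.0086649) = 13.1074543 u
Atomic mass = 13.1074543 − 0.104102 = 13.0033523 u ≈ 13.0034 u (to 4 decimal places)

13.0034 u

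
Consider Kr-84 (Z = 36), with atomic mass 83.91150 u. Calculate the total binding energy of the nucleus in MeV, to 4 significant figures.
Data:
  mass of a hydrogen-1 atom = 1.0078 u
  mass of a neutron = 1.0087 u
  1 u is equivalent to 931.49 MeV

Z = 36, so N = A − Z = 84 − 36 = 48.
Total constituent mass: 36 × 1.0078 + 48 × 1.0087 = 84.6984 u
Δm = 84.6984 − 83.91150 = 0.78690 u
Binding energy = Δm·c² = 0.78690 × 931.49 MeV/u = 732.989 MeV

733.0 MeV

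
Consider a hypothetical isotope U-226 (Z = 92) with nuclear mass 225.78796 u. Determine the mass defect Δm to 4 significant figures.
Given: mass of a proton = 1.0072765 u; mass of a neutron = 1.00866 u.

2.042 u

Z = 92, so N = A − Z = 226 − 92 = 134.
Total constituent mass: 92 × 1.0072765 + 134 × 1.00866 = 227.8298780 u
The mass defect is 227.8298780 − 225.78796 = 2.0419180 u.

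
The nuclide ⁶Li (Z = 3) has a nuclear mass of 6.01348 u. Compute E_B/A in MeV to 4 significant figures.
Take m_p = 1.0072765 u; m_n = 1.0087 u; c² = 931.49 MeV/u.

Σm = 3·m_p + 3·m_n = 3.0218295 + 3.0261 = 6.0479295 u
Δm = 6.0479295 − 6.01348 = 0.0344495 u
Binding energy = Δm·c² = 0.0344495 × 931.49 MeV/u = 32.0894 MeV
Per nucleon: 32.0894 / 6 = 5.348 MeV

5.348 MeV/nucleon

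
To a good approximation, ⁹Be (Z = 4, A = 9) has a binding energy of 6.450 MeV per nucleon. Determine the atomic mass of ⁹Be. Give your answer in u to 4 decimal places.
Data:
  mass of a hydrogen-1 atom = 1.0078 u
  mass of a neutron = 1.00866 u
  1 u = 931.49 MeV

Total binding energy = 9 × 6.450 = 58.050 MeV
Mass defect = 58.050 MeV / (931.49 MeV/u) = 0.062320 u
Constituent mass = 4(1.0078) + 5(1.00866) = 9.07450 u
Atomic mass = 9.07450 − 0.062320 = 9.012180 u ≈ 9.0122 u (to 4 decimal places)

9.0122 u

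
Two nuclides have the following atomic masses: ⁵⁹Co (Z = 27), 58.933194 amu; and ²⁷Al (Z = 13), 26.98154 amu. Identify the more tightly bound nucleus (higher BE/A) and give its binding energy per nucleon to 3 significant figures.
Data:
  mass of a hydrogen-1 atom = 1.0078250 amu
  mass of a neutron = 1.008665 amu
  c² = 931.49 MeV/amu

⁵⁹Co: Σm = 27(1.0078250) + 32(1.008665) = 59.4885550 amu; Δm = 0.5553610 amu; E_B = 517.31 MeV; E_B/A = 8.768 MeV
²⁷Al: Σm = 13(1.0078250) + 14(1.008665) = 27.2230350 amu; Δm = 0.2414950 amu; E_B = 224.95 MeV; E_B/A = 8.331 MeV
⁵⁹Co has the higher binding energy per nucleon, so it is the more tightly bound nucleus.

⁵⁹Co; 8.77 MeV/nucleon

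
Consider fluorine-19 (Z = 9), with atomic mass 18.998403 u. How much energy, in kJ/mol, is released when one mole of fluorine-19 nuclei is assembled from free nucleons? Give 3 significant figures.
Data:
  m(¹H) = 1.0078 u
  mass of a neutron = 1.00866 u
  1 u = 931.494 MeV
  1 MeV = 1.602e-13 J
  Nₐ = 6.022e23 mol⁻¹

1.42e+10 kJ/mol

Z = 9, so N = A − Z = 19 − 9 = 10.
Mass of separated nucleons = 9(1.0078) + 10(1.00866) = 9.0702 + 10.08660 = 19.15680 u
Δm = 19.15680 − 18.998403 = 0.158397 u
Converting to energy: 0.158397 u × 931.494 MeV/u = 147.546 MeV
Per nucleus in joules: 147.546 MeV × 1.602e-13 J/MeV = 2.3637e-11 J
Per mole: 2.3637e-11 J × 6.022e23 mol⁻¹ = 1.4234e+13 J/mol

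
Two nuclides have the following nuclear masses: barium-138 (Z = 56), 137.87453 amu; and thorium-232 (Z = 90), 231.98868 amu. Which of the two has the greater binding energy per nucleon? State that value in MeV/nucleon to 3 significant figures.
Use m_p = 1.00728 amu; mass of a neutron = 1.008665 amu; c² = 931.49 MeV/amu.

barium-138; 8.39 MeV/nucleon

barium-138: Σm = 56(1.00728) + 82(1.008665) = 139.118210 amu; Δm = 1.243680 amu; E_B = 1158.475 MeV; E_B/A = 8.3947 MeV
thorium-232: Σm = 90(1.00728) + 142(1.008665) = 233.885630 amu; Δm = 1.896950 amu; E_B = 1767.0 MeV; E_B/A = 7.616 MeV
barium-138 has the higher binding energy per nucleon, so it is the more tightly bound nucleus.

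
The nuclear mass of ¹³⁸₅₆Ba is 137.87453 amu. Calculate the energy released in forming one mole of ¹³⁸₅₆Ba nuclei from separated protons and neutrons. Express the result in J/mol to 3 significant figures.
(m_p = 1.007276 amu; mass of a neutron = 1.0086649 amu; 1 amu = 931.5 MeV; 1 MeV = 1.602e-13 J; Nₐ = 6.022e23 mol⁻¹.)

With 56 protons and 82 neutrons (A = 138):
Mass of separated nucleons = 56(1.007276) + 82(1.0086649) = 56.407456 + 82.7105218 = 139.1179778 amu
Mass defect Δm = 139.1179778 − 137.87453 = 1.2434478 amu
E_B = 1.2434478 × 931.5 = 1158.27 MeV
Per nucleus in joules: 1158.27 MeV × 1.602e-13 J/MeV = 1.8555e-10 J
Per mole: 1.8555e-10 J × 6.022e23 mol⁻¹ = 1.1174e+14 J/mol

1.12e+14 J/mol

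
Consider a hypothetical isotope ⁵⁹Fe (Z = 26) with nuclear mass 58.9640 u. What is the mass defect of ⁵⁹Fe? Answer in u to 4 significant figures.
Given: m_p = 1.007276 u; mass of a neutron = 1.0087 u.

Σm = 26·m_p + 33·m_n = 26.189176 + 33.2871 = 59.476276 u
The mass defect is 59.476276 − 58.9640 = 0.512276 u.

0.5123 u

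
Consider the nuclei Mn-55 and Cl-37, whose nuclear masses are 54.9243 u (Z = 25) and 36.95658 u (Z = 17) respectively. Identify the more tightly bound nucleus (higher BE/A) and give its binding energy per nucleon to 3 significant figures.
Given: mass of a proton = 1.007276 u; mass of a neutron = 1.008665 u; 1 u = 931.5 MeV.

Mn-55; 8.77 MeV/nucleon

Mn-55: Σm = 25(1.007276) + 30(1.008665) = 55.441850 u; Δm = 0.517550 u; E_B = 482.10 MeV; E_B/A = 8.765 MeV
Cl-37: Σm = 17(1.007276) + 20(1.008665) = 37.296992 u; Δm = 0.340412 u; E_B = 317.09 MeV; E_B/A = 8.570 MeV
Mn-55 has the higher binding energy per nucleon, so it is the more tightly bound nucleus.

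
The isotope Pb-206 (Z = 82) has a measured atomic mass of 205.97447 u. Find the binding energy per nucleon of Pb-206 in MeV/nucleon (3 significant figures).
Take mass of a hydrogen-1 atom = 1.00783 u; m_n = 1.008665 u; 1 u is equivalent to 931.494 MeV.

7.88 MeV/nucleon

Z = 82, so N = A − Z = 206 − 82 = 124.
Mass of separated nucleons = 82(1.00783) + 124(1.008665) = 82.64206 + 125.074460 = 207.716520 u
Δm = 207.716520 − 205.97447 = 1.742050 u
E_B = 1.742050 × 931.494 = 1622.71 MeV
Dividing by A = 206 gives 7.877 MeV per nucleon.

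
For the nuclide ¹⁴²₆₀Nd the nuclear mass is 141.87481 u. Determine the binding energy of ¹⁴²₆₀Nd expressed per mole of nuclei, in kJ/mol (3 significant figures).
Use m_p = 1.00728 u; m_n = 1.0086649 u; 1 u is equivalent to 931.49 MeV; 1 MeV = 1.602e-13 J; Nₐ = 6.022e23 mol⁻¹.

1.14e+11 kJ/mol

Σm = 60·m_p + 82·m_n = 60.43680 + 82.7105218 = 143.1473218 u
The mass defect is 143.1473218 − 141.87481 = 1.2725118 u.
E_B = 1.2725118 × 931.49 = 1185.33 MeV
Per nucleus in joules: 1185.33 MeV × 1.602e-13 J/MeV = 1.8989e-10 J
Per mole: 1.8989e-10 J × 6.022e23 mol⁻¹ = 1.1435e+14 J/mol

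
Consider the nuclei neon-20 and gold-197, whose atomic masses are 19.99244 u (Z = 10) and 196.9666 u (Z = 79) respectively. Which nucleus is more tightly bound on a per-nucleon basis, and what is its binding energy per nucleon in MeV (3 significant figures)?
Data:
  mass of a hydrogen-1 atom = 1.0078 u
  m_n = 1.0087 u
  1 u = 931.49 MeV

neon-20: Σm = 10(1.0078) + 10(1.0087) = 20.1650 u; Δm = 0.17256 u; E_B = 160.74 MeV; E_B/A = 8.037 MeV
gold-197: Σm = 79(1.0078) + 118(1.0087) = 198.6428 u; Δm = 1.6762 u; E_B = 1561.4 MeV; E_B/A = 7.926 MeV
neon-20 has the higher binding energy per nucleon, so it is the more tightly bound nucleus.

neon-20; 8.04 MeV/nucleon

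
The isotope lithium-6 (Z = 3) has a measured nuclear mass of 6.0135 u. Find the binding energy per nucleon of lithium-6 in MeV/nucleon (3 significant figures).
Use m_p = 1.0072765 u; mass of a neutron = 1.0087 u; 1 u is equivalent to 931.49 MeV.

Total constituent mass: 3 × 1.0072765 + 3 × 1.0087 = 6.0479295 u
Mass defect Δm = 6.0479295 − 6.0135 = 0.0344295 u
Binding energy = Δm·c² = 0.0344295 × 931.49 MeV/u = 32.0707 MeV
Dividing by A = 6 gives 5.345 MeV per nucleon.

5.35 MeV/nucleon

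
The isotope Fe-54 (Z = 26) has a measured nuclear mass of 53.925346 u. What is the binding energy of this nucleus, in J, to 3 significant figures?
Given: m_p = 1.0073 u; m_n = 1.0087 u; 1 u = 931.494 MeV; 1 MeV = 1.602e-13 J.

7.58e-11 J

The nucleus contains 26 protons and 54 − 26 = 28 neutrons.
Σm = 26·m_p + 28·m_n = 26.1898 + 28.2436 = 54.4334 u
Δm = 54.4334 − 53.925346 = 0.508054 u
Converting to energy: 0.508054 u × 931.494 MeV/u = 473.249 MeV
In joules: 473.249 MeV × 1.602e-13 J/MeV = 7.5814e-11 J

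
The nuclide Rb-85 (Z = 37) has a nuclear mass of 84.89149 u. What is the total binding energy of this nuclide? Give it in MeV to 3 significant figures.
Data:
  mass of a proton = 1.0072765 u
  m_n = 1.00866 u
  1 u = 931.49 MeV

The nucleus contains 37 protons and 85 − 37 = 48 neutrons.
Σm = 37·m_p + 48·m_n = 37.2692305 + 48.41568 = 85.6849105 u
The mass defect is 85.6849105 − 84.89149 = 0.7934205 u.
Binding energy = Δm·c² = 0.7934205 × 931.49 MeV/u = 739.063 MeV

739 MeV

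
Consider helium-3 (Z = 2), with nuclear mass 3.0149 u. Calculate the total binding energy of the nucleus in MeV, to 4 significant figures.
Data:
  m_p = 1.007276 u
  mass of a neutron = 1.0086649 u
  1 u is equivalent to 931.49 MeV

With 2 protons and 1 neutrons (A = 3):
Total constituent mass: 2 × 1.007276 + 1 × 1.0086649 = 3.0232169 u
The mass defect is 3.0232169 − 3.0149 = 0.0083169 u.
Converting to energy: 0.0083169 u × 931.49 MeV/u = 7.74711 MeV

7.747 MeV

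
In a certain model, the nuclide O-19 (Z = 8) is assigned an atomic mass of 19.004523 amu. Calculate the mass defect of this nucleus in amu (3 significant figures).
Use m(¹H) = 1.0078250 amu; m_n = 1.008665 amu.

Total constituent mass: 8 × 1.0078250 + 11 × 1.008665 = 19.1579150 amu
Mass defect Δm = 19.1579150 − 19.004523 = 0.1533920 amu

0.153 amu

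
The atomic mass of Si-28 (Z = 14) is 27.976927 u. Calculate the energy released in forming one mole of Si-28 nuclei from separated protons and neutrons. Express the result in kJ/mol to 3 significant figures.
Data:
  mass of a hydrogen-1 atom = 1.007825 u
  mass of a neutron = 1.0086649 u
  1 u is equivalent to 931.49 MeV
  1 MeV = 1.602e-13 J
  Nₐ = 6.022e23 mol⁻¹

Z = 14, so N = A − Z = 28 − 14 = 14.
Total constituent mass: 14 × 1.007825 + 14 × 1.0086649 = 28.2308586 u
Mass defect Δm = 28.2308586 − 27.976927 = 0.2539316 u
Binding energy = Δm·c² = 0.2539316 × 931.49 MeV/u = 236.535 MeV
Per nucleus in joules: 236.535 MeV × 1.602e-13 J/MeV = 3.7893e-11 J
Per mole: 3.7893e-11 J × 6.022e23 mol⁻¹ = 2.2819e+13 J/mol

2.28e+10 kJ/mol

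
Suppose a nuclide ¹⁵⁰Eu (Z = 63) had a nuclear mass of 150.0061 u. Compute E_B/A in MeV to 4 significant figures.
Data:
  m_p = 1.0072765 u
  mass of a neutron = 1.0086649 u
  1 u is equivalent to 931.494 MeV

7.490 MeV/nucleon

Σm = 63·m_p + 87·m_n = 63.4584195 + 87.7538463 = 151.2122658 u
The mass defect is 151.2122658 − 150.0061 = 1.2061658 u.
E_B = 1.2061658 × 931.494 = 1123.54 MeV
Per nucleon: 1123.54 / 150 = 7.490 MeV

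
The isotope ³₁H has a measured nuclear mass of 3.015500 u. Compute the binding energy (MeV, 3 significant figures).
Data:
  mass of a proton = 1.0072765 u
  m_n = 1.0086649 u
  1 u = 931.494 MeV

8.48 MeV

The nucleus contains 1 protons and 3 − 1 = 2 neutrons.
Total constituent mass: 1 × 1.0072765 + 2 × 1.0086649 = 3.0246063 u
The mass defect is 3.0246063 − 3.015500 = 0.0091063 u.
Converting to energy: 0.0091063 u × 931.494 MeV/u = 8.48246 MeV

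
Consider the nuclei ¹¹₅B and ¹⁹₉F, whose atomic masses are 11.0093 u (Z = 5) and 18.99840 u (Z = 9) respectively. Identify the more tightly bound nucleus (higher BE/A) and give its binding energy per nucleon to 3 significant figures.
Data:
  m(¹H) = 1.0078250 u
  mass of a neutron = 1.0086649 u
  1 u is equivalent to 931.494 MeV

¹¹₅B: Σm = 5(1.0078250) + 6(1.0086649) = 11.0911144 u; Δm = 0.0818144 u; E_B = 76.210 MeV; E_B/A = 6.928 MeV
¹⁹₉F: Σm = 9(1.0078250) + 10(1.0086649) = 19.1570740 u; Δm = 0.1586740 u; E_B = 147.80 MeV; E_B/A = 7.779 MeV
¹⁹₉F has the higher binding energy per nucleon, so it is the more tightly bound nucleus.

¹⁹₉F; 7.78 MeV/nucleon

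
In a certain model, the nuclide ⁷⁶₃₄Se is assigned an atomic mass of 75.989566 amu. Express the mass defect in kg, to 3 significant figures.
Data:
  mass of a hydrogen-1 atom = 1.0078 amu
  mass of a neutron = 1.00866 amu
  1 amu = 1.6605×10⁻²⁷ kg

1.06e-27 kg

Mass of separated nucleons = 34(1.0078) + 42(1.00866) = 34.2652 + 42.36372 = 76.62892 amu
The mass defect is 76.62892 − 75.989566 = 0.639354 amu.
In SI units: 0.639354 amu × 1.6605×10⁻²⁷ kg/amu = 1.0616e-27 kg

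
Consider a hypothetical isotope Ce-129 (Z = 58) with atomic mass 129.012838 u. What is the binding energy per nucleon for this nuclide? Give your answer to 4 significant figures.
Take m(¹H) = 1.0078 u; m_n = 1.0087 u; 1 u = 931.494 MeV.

Mass of separated nucleons = 58(1.0078) + 71(1.0087) = 58.4524 + 71.6177 = 130.0701 u
The mass defect is 130.0701 − 129.012838 = 1.057262 u.
Binding energy = Δm·c² = 1.057262 × 931.494 MeV/u = 984.833 MeV
Dividing by A = 129 gives 7.634 MeV per nucleon.

7.634 MeV/nucleon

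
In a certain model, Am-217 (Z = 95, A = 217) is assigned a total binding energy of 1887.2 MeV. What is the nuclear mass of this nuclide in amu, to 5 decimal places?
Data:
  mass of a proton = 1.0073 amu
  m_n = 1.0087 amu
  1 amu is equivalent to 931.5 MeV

216.72892 amu

Mass defect = 1887.2 MeV / (931.5 MeV/amu) = 2.0259796 amu
Constituent mass = 95(1.0073) + 122(1.0087) = 218.7549 amu
Nuclear mass = 218.7549 − 2.0259796 = 216.7289204 amu ≈ 216.72892 amu (to 5 decimal places)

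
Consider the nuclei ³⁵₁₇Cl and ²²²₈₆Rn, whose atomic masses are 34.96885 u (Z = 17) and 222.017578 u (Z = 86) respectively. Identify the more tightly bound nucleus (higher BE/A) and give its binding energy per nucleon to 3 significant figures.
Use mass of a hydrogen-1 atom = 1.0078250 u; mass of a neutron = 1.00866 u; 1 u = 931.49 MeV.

³⁵₁₇Cl: Σm = 17(1.0078250) + 18(1.00866) = 35.2889050 u; Δm = 0.3200550 u; E_B = 298.13 MeV; E_B/A = 8.518 MeV
²²²₈₆Rn: Σm = 86(1.0078250) + 136(1.00866) = 223.8507100 u; Δm = 1.8331320 u; E_B = 1707.54 MeV; E_B/A = 7.692 MeV
³⁵₁₇Cl has the higher binding energy per nucleon, so it is the more tightly bound nucleus.

³⁵₁₇Cl; 8.52 MeV/nucleon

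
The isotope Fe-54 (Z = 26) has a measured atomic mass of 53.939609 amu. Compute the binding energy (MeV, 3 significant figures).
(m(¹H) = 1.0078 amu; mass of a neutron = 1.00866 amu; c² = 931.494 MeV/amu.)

With 26 protons and 28 neutrons (A = 54):
Σm = 26·m(¹H) + 28·m_n = 26.2028 + 28.24248 = 54.44528 amu
The mass defect is 54.44528 − 53.939609 = 0.505671 amu.
Binding energy = Δm·c² = 0.505671 × 931.494 MeV/amu = 471.030 MeV

471 MeV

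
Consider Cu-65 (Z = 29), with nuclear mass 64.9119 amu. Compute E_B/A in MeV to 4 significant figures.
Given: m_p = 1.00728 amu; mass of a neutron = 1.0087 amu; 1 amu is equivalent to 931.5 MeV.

8.776 MeV/nucleon

The nucleus contains 29 protons and 65 − 29 = 36 neutrons.
Σm = 29·m_p + 36·m_n = 29.21112 + 36.3132 = 65.52432 amu
Mass defect Δm = 65.52432 − 64.9119 = 0.61242 amu
E_B = 0.61242 × 931.5 = 570.469 MeV
Dividing by A = 65 gives 8.776 MeV per nucleon.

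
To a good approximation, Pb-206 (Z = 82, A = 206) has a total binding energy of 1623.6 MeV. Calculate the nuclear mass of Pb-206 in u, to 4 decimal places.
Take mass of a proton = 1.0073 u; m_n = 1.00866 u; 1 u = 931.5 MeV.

Mass defect = 1623.6 MeV / (931.5 MeV/u) = 1.742995 u
Constituent mass = 82(1.0073) + 124(1.00866) = 207.67244 u
Nuclear mass = 207.67244 − 1.742995 = 205.929445 u ≈ 205.9294 u (to 4 decimal places)

205.9294 u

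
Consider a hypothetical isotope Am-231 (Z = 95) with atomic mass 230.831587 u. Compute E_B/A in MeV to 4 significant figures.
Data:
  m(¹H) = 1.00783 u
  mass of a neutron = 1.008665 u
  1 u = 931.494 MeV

8.431 MeV/nucleon

Z = 95, so N = A − Z = 231 − 95 = 136.
Σm = 95·m(¹H) + 136·m_n = 95.74385 + 137.178440 = 232.922290 u
Mass defect Δm = 232.922290 − 230.831587 = 2.090703 u
Binding energy = Δm·c² = 2.090703 × 931.494 MeV/u = 1947.48 MeV
BE/A = 1947.48 MeV / 231 = 8.431 MeV/nucleon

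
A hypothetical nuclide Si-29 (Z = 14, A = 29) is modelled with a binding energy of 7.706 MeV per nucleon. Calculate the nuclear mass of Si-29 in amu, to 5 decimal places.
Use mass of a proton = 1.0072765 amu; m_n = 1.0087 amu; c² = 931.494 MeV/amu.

28.99246 amu

Total binding energy = 29 × 7.706 = 223.474 MeV
Mass defect = 223.474 MeV / (931.494 MeV/amu) = 0.2399092 amu
Constituent mass = 14(1.0072765) + 15(1.0087) = 29.2323710 amu
Nuclear mass = 29.2323710 − 0.2399092 = 28.9924618 amu ≈ 28.99246 amu (to 5 decimal places)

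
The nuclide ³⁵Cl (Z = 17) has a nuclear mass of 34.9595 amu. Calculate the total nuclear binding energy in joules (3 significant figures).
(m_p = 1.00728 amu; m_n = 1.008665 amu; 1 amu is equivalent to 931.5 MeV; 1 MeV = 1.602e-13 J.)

4.78e-11 J

Mass of separated nucleons = 17(1.00728) + 18(1.008665) = 17.12376 + 18.155970 = 35.279730 amu
The mass defect is 35.279730 − 34.9595 = 0.320230 amu.
Converting to energy: 0.320230 amu × 931.5 MeV/amu = 298.294 MeV
In joules: 298.294 MeV × 1.602e-13 J/MeV = 4.7787e-11 J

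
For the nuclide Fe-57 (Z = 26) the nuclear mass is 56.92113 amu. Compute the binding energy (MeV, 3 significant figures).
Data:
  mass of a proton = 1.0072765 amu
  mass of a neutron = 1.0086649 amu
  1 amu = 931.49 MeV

The nucleus contains 26 protons and 57 − 26 = 31 neutrons.
Σm = 26·m_p + 31·m_n = 26.1891890 + 31.2686119 = 57.4578009 amu
The mass defect is 57.4578009 − 56.92113 = 0.5366709 amu.
E_B = 0.5366709 × 931.49 = 499.904 MeV

500 MeV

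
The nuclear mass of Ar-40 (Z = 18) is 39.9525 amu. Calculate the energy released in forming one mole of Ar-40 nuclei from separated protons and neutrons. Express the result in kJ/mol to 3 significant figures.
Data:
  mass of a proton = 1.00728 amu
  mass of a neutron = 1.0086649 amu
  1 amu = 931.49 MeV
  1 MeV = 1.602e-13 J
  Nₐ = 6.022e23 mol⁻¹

With 18 protons and 22 neutrons (A = 40):
Total constituent mass: 18 × 1.00728 + 22 × 1.0086649 = 40.3216678 amu
Mass defect Δm = 40.3216678 − 39.9525 = 0.3691678 amu
Binding energy = Δm·c² = 0.3691678 × 931.49 MeV/amu = 343.876 MeV
Per nucleus in joules: 343.876 MeV × 1.602e-13 J/MeV = 5.5089e-11 J
Per mole: 5.5089e-11 J × 6.022e23 mol⁻¹ = 3.3175e+13 J/mol

3.32e+10 kJ/mol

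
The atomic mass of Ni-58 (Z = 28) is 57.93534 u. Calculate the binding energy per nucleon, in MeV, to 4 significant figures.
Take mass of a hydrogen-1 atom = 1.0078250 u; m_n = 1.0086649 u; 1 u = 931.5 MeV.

8.732 MeV/nucleon

With 28 protons and 30 neutrons (A = 58):
Mass of separated nucleons = 28(1.0078250) + 30(1.0086649) = 28.2191000 + 30.2599470 = 58.4790470 u
Mass defect Δm = 58.4790470 − 57.93534 = 0.5437070 u
Binding energy = Δm·c² = 0.5437070 × 931.5 MeV/u = 506.463 MeV
Dividing by A = 58 gives 8.732 MeV per nucleon.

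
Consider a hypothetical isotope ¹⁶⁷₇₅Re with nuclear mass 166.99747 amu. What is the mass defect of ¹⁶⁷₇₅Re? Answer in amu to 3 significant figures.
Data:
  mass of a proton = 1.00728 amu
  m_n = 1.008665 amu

Mass of separated nucleons = 75(1.00728) + 92(1.008665) = 75.54600 + 92.797180 = 168.343180 amu
Δm = 168.343180 − 166.99747 = 1.345710 amu

1.35 amu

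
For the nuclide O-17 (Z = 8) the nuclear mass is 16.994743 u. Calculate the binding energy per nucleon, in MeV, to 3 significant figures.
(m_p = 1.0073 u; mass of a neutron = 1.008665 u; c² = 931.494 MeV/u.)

7.76 MeV/nucleon

Total constituent mass: 8 × 1.0073 + 9 × 1.008665 = 17.136385 u
Mass defect Δm = 17.136385 − 16.994743 = 0.141642 u
Converting to energy: 0.141642 u × 931.494 MeV/u = 131.939 MeV
Per nucleon: 131.939 / 17 = 7.761 MeV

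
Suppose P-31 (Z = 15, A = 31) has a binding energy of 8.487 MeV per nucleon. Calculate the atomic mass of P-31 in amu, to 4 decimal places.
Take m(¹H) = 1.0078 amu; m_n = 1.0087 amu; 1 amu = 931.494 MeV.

Total binding energy = 31 × 8.487 = 263.097 MeV
Mass defect = 263.097 MeV / (931.494 MeV/amu) = 0.282446 amu
Constituent mass = 15(1.0078) + 16(1.0087) = 31.2562 amu
Atomic mass = 31.2562 − 0.282446 = 30.973754 amu ≈ 30.9738 amu (to 4 decimal places)

30.9738 amu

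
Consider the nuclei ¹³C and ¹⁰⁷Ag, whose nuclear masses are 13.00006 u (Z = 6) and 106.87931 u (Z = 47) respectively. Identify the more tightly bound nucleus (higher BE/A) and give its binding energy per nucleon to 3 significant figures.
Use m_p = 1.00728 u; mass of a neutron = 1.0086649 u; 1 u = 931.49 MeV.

¹⁰⁷Ag; 8.56 MeV/nucleon

¹³C: Σm = 6(1.00728) + 7(1.0086649) = 13.1043343 u; Δm = 0.1042743 u; E_B = 97.130 MeV; E_B/A = 7.472 MeV
¹⁰⁷Ag: Σm = 47(1.00728) + 60(1.0086649) = 107.8620540 u; Δm = 0.9827440 u; E_B = 915.42 MeV; E_B/A = 8.555 MeV
¹⁰⁷Ag has the higher binding energy per nucleon, so it is the more tightly bound nucleus.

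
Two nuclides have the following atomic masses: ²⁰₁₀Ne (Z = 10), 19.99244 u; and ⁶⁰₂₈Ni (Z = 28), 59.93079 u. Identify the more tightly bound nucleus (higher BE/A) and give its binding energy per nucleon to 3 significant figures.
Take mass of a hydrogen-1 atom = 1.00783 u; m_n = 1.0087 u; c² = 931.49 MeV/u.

⁶⁰₂₈Ni; 8.80 MeV/nucleon

²⁰₁₀Ne: Σm = 10(1.00783) + 10(1.0087) = 20.16530 u; Δm = 0.17286 u; E_B = 161.02 MeV; E_B/A = 8.051 MeV
⁶⁰₂₈Ni: Σm = 28(1.00783) + 32(1.0087) = 60.49764 u; Δm = 0.56685 u; E_B = 528.02 MeV; E_B/A = 8.800 MeV
⁶⁰₂₈Ni has the higher binding energy per nucleon, so it is the more tightly bound nucleus.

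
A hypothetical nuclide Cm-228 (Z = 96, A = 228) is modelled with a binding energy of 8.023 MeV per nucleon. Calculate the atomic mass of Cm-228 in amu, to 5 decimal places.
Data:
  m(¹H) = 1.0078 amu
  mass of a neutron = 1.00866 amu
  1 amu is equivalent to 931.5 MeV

227.92816 amu

Total binding energy = 228 × 8.023 = 1829.244 MeV
Mass defect = 1829.244 MeV / (931.5 MeV/amu) = 1.9637617 amu
Constituent mass = 96(1.0078) + 132(1.00866) = 229.89192 amu
Atomic mass = 229.89192 − 1.9637617 = 227.9281583 amu ≈ 227.92816 amu (to 5 decimal places)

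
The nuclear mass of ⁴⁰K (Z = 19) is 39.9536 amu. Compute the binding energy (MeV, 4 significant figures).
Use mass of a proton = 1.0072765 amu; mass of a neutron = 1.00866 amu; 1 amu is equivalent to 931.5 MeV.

Z = 19, so N = A − Z = 40 − 19 = 21.
Total constituent mass: 19 × 1.0072765 + 21 × 1.00866 = 40.3201135 amu
Mass defect Δm = 40.3201135 − 39.9536 = 0.3665135 amu
Converting to energy: 0.3665135 amu × 931.5 MeV/amu = 341.407 MeV

341.4 MeV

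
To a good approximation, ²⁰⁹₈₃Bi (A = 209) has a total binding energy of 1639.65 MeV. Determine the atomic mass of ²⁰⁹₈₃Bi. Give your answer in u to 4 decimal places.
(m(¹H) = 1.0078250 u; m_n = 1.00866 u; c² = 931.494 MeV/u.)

208.9804 u

Mass defect = 1639.65 MeV / (931.494 MeV/u) = 1.760237 u
Constituent mass = 83(1.0078250) + 126(1.00866) = 210.7406350 u
Atomic mass = 210.7406350 − 1.760237 = 208.9803980 u ≈ 208.9804 u (to 4 decimal places)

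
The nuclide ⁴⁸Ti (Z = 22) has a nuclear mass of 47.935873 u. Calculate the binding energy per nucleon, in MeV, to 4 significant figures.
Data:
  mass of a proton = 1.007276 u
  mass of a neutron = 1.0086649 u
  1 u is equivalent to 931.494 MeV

8.723 MeV/nucleon

The nucleus contains 22 protons and 48 − 22 = 26 neutrons.
Mass of separated nucleons = 22(1.007276) + 26(1.0086649) = 22.160072 + 26.2252874 = 48.3853594 u
Mass defect Δm = 48.3853594 − 47.935873 = 0.4494864 u
E_B = 0.4494864 × 931.494 = 418.694 MeV
Dividing by A = 48 gives 8.723 MeV per nucleon.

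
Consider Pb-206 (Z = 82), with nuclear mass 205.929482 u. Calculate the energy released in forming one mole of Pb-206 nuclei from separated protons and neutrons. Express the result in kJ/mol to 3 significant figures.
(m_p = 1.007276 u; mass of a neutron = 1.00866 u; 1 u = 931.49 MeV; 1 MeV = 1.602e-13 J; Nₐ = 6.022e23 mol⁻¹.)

1.56e+11 kJ/mol

With 82 protons and 124 neutrons (A = 206):
Mass of separated nucleons = 82(1.007276) + 124(1.00866) = 82.596632 + 125.07384 = 207.670472 u
Mass defect Δm = 207.670472 − 205.929482 = 1.740990 u
Binding energy = Δm·c² = 1.740990 × 931.49 MeV/u = 1621.71 MeV
Per nucleus in joules: 1621.71 MeV × 1.602e-13 J/MeV = 2.5980e-10 J
Per mole: 2.5980e-10 J × 6.022e23 mol⁻¹ = 1.5645e+14 J/mol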